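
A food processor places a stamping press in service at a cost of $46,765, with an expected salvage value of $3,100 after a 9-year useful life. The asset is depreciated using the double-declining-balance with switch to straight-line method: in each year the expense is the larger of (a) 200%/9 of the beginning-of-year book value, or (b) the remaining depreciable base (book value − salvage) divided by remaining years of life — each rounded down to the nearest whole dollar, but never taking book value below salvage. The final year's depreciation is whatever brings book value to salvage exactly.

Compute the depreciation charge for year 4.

Depreciable base = $46,765 − $3,100 = $43,665.
Year 1: DB = ⌊$46,765 × 200%/9⌋ = $10,392; SL = ⌊$43,665/9⌋ = $4,851 → take DB $10,392. Book value $36,373.
Year 2: DB = ⌊$36,373 × 200%/9⌋ = $8,082; SL = ⌊$33,273/8⌋ = $4,159 → take DB $8,082. Book value $28,291.
Year 3: DB = ⌊$28,291 × 200%/9⌋ = $6,286; SL = ⌊$25,191/7⌋ = $3,598 → take DB $6,286. Book value $22,005.
Year 4: DB = ⌊$22,005 × 200%/9⌋ = $4,890; SL = ⌊$18,905/6⌋ = $3,150 → take DB $4,890. Book value $17,115.

$4,890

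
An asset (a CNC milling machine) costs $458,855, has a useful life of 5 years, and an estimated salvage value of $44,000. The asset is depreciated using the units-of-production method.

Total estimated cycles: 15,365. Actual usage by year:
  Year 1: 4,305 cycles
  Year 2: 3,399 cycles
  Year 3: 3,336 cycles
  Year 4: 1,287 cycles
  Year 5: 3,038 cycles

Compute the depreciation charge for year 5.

Depreciable base = $458,855 − $44,000 = $414,855.
Rate = $414,855 / 15,365 cycles = $27 per cycle.
Year 1: 4,305 × $27 = $116,235. Book value $342,620.
Year 2: 3,399 × $27 = $91,773. Book value $250,847.
Year 3: 3,336 × $27 = $90,072. Book value $160,775.
Year 4: 1,287 × $27 = $34,749. Book value $126,026.
Year 5: 3,038 × $27 = $82,026. Book value $44,000.

$82,026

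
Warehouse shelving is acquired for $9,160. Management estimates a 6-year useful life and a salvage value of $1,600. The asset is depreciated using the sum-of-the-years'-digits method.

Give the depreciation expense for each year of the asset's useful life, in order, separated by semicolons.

$2,160; $1,800; $1,440; $1,080; $720; $360

Depreciable base = $9,160 − $1,600 = $7,560.
Sum of the years' digits = 6+5+4+3+2+1 = 21.
Year 1: $7,560 × 6/21 = $2,160. Book value $7,000.
Year 2: $7,560 × 5/21 = $1,800. Book value $5,200.
Year 3: $7,560 × 4/21 = $1,440. Book value $3,760.
Year 4: $7,560 × 3/21 = $1,080. Book value $2,680.
Year 5: $7,560 × 2/21 = $720. Book value $1,960.
Year 6: $7,560 × 1/21 = $360. Book value $1,600.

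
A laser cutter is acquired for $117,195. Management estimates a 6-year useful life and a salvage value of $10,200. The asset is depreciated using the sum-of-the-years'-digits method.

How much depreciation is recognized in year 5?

$10,190

Depreciable base = $117,195 − $10,200 = $106,995.
Sum of the years' digits = 6+5+4+3+2+1 = 21.
Year 1: $106,995 × 6/21 = $30,570. Book value $86,625.
Year 2: $106,995 × 5/21 = $25,475. Book value $61,150.
Year 3: $106,995 × 4/21 = $20,380. Book value $40,770.
Year 4: $106,995 × 3/21 = $15,285. Book value $25,485.
Year 5: $106,995 × 2/21 = $10,190. Book value $15,295.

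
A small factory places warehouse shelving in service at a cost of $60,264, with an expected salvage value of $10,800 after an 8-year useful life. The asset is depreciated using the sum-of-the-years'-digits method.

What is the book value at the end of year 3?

$31,410

Depreciable base = $60,264 − $10,800 = $49,464.
Sum of the years' digits = 8+7+6+5+4+3+2+1 = 36.
Year 1: $49,464 × 8/36 = $10,992. Book value $49,272.
Year 2: $49,464 × 7/36 = $9,618. Book value $39,654.
Year 3: $49,464 × 6/36 = $8,244. Book value $31,410.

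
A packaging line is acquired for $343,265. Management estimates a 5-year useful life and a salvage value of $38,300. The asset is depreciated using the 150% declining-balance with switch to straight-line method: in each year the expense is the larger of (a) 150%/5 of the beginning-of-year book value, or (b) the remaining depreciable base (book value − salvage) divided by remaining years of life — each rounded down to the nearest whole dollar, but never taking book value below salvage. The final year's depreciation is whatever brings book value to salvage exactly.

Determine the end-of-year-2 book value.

Depreciable base = $343,265 − $38,300 = $304,965.
Year 1: DB = ⌊$343,265 × 150%/5⌋ = $102,979; SL = ⌊$304,965/5⌋ = $60,993 → take DB $102,979. Book value $240,286.
Year 2: DB = ⌊$240,286 × 150%/5⌋ = $72,085; SL = ⌊$201,986/4⌋ = $50,496 → take DB $72,085. Book value $168,201.

$168,201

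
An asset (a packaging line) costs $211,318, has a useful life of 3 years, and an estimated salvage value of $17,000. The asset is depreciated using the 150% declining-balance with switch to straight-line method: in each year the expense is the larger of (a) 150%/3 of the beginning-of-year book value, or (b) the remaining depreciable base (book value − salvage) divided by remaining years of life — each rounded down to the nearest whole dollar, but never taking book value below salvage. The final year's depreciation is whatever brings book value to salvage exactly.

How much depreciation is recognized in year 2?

$52,829

Depreciable base = $211,318 − $17,000 = $194,318.
Year 1: DB = ⌊$211,318 × 150%/3⌋ = $105,659; SL = ⌊$194,318/3⌋ = $64,772 → take DB $105,659. Book value $105,659.
Year 2: DB = ⌊$105,659 × 150%/3⌋ = $52,829; SL = ⌊$88,659/2⌋ = $44,329 → take DB $52,829. Book value $52,830.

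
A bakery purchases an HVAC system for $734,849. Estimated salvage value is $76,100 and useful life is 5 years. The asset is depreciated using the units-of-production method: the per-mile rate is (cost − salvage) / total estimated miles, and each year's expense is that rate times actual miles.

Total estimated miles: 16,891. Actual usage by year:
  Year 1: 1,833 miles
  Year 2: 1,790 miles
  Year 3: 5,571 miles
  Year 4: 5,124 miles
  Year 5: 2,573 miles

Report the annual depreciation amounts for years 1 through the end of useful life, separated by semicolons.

Depreciable base = $734,849 − $76,100 = $658,749.
Rate = $658,749 / 16,891 miles = $39 per mile.
Year 1: 1,833 × $39 = $71,487. Book value $663,362.
Year 2: 1,790 × $39 = $69,810. Book value $593,552.
Year 3: 5,571 × $39 = $217,269. Book value $376,283.
Year 4: 5,124 × $39 = $199,836. Book value $176,447.
Year 5: 2,573 × $39 = $100,347. Book value $76,100.

$71,487; $69,810; $217,269; $199,836; $100,347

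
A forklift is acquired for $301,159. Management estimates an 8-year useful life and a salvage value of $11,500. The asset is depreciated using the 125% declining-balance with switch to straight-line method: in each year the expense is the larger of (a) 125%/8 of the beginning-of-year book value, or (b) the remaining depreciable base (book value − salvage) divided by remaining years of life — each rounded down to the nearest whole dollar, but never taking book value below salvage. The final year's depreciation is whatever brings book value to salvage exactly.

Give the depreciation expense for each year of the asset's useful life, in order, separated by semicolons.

Depreciable base = $301,159 − $11,500 = $289,659.
Year 1: DB = ⌊$301,159 × 125%/8⌋ = $47,056; SL = ⌊$289,659/8⌋ = $36,207 → take DB $47,056. Book value $254,103.
Year 2: DB = ⌊$254,103 × 125%/8⌋ = $39,703; SL = ⌊$242,603/7⌋ = $34,657 → take DB $39,703. Book value $214,400.
Year 3: DB = ⌊$214,400 × 125%/8⌋ = $33,500; SL = ⌊$202,900/6⌋ = $33,816 → take SL $33,816. Book value $180,584.
Year 4: DB = ⌊$180,584 × 125%/8⌋ = $28,216; SL = ⌊$169,084/5⌋ = $33,816 → take SL $33,816. Book value $146,768.
Year 5: DB = ⌊$146,768 × 125%/8⌋ = $22,932; SL = ⌊$135,268/4⌋ = $33,817 → take SL $33,817. Book value $112,951.
Year 6: DB = ⌊$112,951 × 125%/8⌋ = $17,648; SL = ⌊$101,451/3⌋ = $33,817 → take SL $33,817. Book value $79,134.
Year 7: DB = ⌊$79,134 × 125%/8⌋ = $12,364; SL = ⌊$67,634/2⌋ = $33,817 → take SL $33,817. Book value $45,317.
Year 8 (final): $45,317 − $11,500 = $33,817. Book value $11,500.

$47,056; $39,703; $33,816; $33,816; $33,817; $33,817; $33,817; $33,817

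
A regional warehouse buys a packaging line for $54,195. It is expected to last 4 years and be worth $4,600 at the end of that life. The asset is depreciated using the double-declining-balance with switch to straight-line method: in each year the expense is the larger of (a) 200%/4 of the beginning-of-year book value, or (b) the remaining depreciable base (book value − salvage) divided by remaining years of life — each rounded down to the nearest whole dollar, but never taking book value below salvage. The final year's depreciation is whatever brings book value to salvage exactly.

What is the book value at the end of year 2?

$13,549

Depreciable base = $54,195 − $4,600 = $49,595.
Year 1: DB = ⌊$54,195 × 200%/4⌋ = $27,097; SL = ⌊$49,595/4⌋ = $12,398 → take DB $27,097. Book value $27,098.
Year 2: DB = ⌊$27,098 × 200%/4⌋ = $13,549; SL = ⌊$22,498/3⌋ = $7,499 → take DB $13,549. Book value $13,549.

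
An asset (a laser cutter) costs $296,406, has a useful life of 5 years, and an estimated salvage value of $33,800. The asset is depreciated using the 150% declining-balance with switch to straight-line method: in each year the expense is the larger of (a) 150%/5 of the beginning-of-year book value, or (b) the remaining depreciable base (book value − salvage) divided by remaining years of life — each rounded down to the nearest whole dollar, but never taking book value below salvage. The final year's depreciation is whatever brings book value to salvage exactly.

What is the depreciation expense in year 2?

$62,245

Depreciable base = $296,406 − $33,800 = $262,606.
Year 1: DB = ⌊$296,406 × 150%/5⌋ = $88,921; SL = ⌊$262,606/5⌋ = $52,521 → take DB $88,921. Book value $207,485.
Year 2: DB = ⌊$207,485 × 150%/5⌋ = $62,245; SL = ⌊$173,685/4⌋ = $43,421 → take DB $62,245. Book value $145,240.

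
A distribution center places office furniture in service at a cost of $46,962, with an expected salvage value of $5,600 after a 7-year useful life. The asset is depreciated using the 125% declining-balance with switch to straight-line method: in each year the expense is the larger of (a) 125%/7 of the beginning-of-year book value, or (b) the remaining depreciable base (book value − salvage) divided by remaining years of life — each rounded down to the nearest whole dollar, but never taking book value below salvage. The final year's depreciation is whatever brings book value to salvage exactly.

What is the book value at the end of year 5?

Depreciable base = $46,962 − $5,600 = $41,362.
Year 1: DB = ⌊$46,962 × 125%/7⌋ = $8,386; SL = ⌊$41,362/7⌋ = $5,908 → take DB $8,386. Book value $38,576.
Year 2: DB = ⌊$38,576 × 125%/7⌋ = $6,888; SL = ⌊$32,976/6⌋ = $5,496 → take DB $6,888. Book value $31,688.
Year 3: DB = ⌊$31,688 × 125%/7⌋ = $5,658; SL = ⌊$26,088/5⌋ = $5,217 → take DB $5,658. Book value $26,030.
Year 4: DB = ⌊$26,030 × 125%/7⌋ = $4,648; SL = ⌊$20,430/4⌋ = $5,107 → take SL $5,107. Book value $20,923.
Year 5: DB = ⌊$20,923 × 125%/7⌋ = $3,736; SL = ⌊$15,323/3⌋ = $5,107 → take SL $5,107. Book value $15,816.

$15,816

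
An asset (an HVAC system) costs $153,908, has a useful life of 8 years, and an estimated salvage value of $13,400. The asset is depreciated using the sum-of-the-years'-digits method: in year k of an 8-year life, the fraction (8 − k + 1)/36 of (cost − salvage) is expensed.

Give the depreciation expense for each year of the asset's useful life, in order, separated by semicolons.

Depreciable base = $153,908 − $13,400 = $140,508.
Sum of the years' digits = 8+7+6+5+4+3+2+1 = 36.
Year 1: $140,508 × 8/36 = $31,224. Book value $122,684.
Year 2: $140,508 × 7/36 = $27,321. Book value $95,363.
Year 3: $140,508 × 6/36 = $23,418. Book value $71,945.
Year 4: $140,508 × 5/36 = $19,515. Book value $52,430.
Year 5: $140,508 × 4/36 = $15,612. Book value $36,818.
Year 6: $140,508 × 3/36 = $11,709. Book value $25,109.
Year 7: $140,508 × 2/36 = $7,806. Book value $17,303.
Year 8: $140,508 × 1/36 = $3,903. Book value $13,400.

$31,224; $27,321; $23,418; $19,515; $15,612; $11,709; $7,806; $3,903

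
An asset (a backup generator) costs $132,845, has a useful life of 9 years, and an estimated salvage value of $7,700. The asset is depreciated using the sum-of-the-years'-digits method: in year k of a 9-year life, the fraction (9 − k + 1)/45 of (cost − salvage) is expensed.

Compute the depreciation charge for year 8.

Depreciable base = $132,845 − $7,700 = $125,145.
Sum of the years' digits = 9+8+7+6+5+4+3+2+1 = 45.
Year 1: $125,145 × 9/45 = $25,029. Book value $107,816.
Year 2: $125,145 × 8/45 = $22,248. Book value $85,568.
Year 3: $125,145 × 7/45 = $19,467. Book value $66,101.
Year 4: $125,145 × 6/45 = $16,686. Book value $49,415.
Year 5: $125,145 × 5/45 = $13,905. Book value $35,510.
Year 6: $125,145 × 4/45 = $11,124. Book value $24,386.
Year 7: $125,145 × 3/45 = $8,343. Book value $16,043.
Year 8: $125,145 × 2/45 = $5,562. Book value $10,481.

$5,562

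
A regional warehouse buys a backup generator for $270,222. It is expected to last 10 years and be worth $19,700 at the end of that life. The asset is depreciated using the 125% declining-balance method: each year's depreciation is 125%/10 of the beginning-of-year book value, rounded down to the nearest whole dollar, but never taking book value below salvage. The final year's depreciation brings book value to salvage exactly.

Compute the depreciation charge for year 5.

$19,800

Depreciable base = $270,222 − $19,700 = $250,522.
Year 1: ⌊$270,222 × 125%/10⌋ = $33,777. Book value $236,445.
Year 2: ⌊$236,445 × 125%/10⌋ = $29,555. Book value $206,890.
Year 3: ⌊$206,890 × 125%/10⌋ = $25,861. Book value $181,029.
Year 4: ⌊$181,029 × 125%/10⌋ = $22,628. Book value $158,401.
Year 5: ⌊$158,401 × 125%/10⌋ = $19,800. Book value $138,601.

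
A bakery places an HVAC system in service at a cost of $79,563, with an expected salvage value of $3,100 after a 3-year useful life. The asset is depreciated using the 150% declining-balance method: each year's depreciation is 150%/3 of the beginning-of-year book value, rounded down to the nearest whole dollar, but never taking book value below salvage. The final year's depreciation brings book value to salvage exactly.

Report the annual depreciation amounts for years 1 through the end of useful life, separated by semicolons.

Depreciable base = $79,563 − $3,100 = $76,463.
Year 1: ⌊$79,563 × 150%/3⌋ = $39,781. Book value $39,782.
Year 2: ⌊$39,782 × 150%/3⌋ = $19,891. Book value $19,891.
Year 3 (final): $19,891 − $3,100 = $16,791. Book value $3,100.

$39,781; $19,891; $16,791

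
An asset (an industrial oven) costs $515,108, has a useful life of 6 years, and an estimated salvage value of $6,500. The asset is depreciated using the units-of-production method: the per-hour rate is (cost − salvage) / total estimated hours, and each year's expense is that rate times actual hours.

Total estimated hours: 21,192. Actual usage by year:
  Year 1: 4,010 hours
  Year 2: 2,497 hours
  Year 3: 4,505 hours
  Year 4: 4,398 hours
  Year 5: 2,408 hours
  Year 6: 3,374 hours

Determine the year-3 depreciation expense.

$108,120

Depreciable base = $515,108 − $6,500 = $508,608.
Rate = $508,608 / 21,192 hours = $24 per hour.
Year 1: 4,010 × $24 = $96,240. Book value $418,868.
Year 2: 2,497 × $24 = $59,928. Book value $358,940.
Year 3: 4,505 × $24 = $108,120. Book value $250,820.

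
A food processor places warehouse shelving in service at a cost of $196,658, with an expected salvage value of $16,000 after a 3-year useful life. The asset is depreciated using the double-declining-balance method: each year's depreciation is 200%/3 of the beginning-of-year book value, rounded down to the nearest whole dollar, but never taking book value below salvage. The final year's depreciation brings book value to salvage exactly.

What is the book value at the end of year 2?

$21,851

Depreciable base = $196,658 − $16,000 = $180,658.
Year 1: ⌊$196,658 × 200%/3⌋ = $131,105. Book value $65,553.
Year 2: ⌊$65,553 × 200%/3⌋ = $43,702. Book value $21,851.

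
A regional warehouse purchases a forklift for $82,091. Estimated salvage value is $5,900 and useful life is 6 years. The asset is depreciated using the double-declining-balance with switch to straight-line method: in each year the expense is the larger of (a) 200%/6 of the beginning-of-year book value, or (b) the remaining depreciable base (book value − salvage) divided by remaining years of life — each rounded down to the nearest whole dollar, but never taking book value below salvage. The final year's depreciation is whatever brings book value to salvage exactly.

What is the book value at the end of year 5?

Depreciable base = $82,091 − $5,900 = $76,191.
Year 1: DB = ⌊$82,091 × 200%/6⌋ = $27,363; SL = ⌊$76,191/6⌋ = $12,698 → take DB $27,363. Book value $54,728.
Year 2: DB = ⌊$54,728 × 200%/6⌋ = $18,242; SL = ⌊$48,828/5⌋ = $9,765 → take DB $18,242. Book value $36,486.
Year 3: DB = ⌊$36,486 × 200%/6⌋ = $12,162; SL = ⌊$30,586/4⌋ = $7,646 → take DB $12,162. Book value $24,324.
Year 4: DB = ⌊$24,324 × 200%/6⌋ = $8,108; SL = ⌊$18,424/3⌋ = $6,141 → take DB $8,108. Book value $16,216.
Year 5: DB = ⌊$16,216 × 200%/6⌋ = $5,405; SL = ⌊$10,316/2⌋ = $5,158 → take DB $5,405. Book value $10,811.

$10,811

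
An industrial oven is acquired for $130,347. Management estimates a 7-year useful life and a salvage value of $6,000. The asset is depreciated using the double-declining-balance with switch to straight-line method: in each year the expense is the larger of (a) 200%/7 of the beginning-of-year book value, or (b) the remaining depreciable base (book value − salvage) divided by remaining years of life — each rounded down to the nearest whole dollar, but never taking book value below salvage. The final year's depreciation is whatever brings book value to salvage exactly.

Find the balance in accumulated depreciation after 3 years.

$82,844

Depreciable base = $130,347 − $6,000 = $124,347.
Year 1: DB = ⌊$130,347 × 200%/7⌋ = $37,242; SL = ⌊$124,347/7⌋ = $17,763 → take DB $37,242. Book value $93,105.
Year 2: DB = ⌊$93,105 × 200%/7⌋ = $26,601; SL = ⌊$87,105/6⌋ = $14,517 → take DB $26,601. Book value $66,504.
Year 3: DB = ⌊$66,504 × 200%/7⌋ = $19,001; SL = ⌊$60,504/5⌋ = $12,100 → take DB $19,001. Book value $47,503.
Accumulated through year 3 = $130,347 − $47,503 = $82,844.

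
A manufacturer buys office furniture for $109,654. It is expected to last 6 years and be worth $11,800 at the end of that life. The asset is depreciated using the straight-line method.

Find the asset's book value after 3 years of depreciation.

Depreciable base = $109,654 − $11,800 = $97,854.
Annual expense = $97,854 / 6 = $16,309.
End of year 1: book value $93,345.
End of year 2: book value $77,036.
End of year 3: book value $60,727.

$60,727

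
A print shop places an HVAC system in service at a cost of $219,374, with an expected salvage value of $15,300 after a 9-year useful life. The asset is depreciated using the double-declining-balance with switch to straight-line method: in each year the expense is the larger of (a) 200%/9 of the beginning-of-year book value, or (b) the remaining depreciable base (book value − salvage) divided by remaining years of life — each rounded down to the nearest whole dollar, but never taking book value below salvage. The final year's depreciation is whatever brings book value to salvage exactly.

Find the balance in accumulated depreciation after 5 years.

$156,932

Depreciable base = $219,374 − $15,300 = $204,074.
Year 1: DB = ⌊$219,374 × 200%/9⌋ = $48,749; SL = ⌊$204,074/9⌋ = $22,674 → take DB $48,749. Book value $170,625.
Year 2: DB = ⌊$170,625 × 200%/9⌋ = $37,916; SL = ⌊$155,325/8⌋ = $19,415 → take DB $37,916. Book value $132,709.
Year 3: DB = ⌊$132,709 × 200%/9⌋ = $29,490; SL = ⌊$117,409/7⌋ = $16,772 → take DB $29,490. Book value $103,219.
Year 4: DB = ⌊$103,219 × 200%/9⌋ = $22,937; SL = ⌊$87,919/6⌋ = $14,653 → take DB $22,937. Book value $80,282.
Year 5: DB = ⌊$80,282 × 200%/9⌋ = $17,840; SL = ⌊$64,982/5⌋ = $12,996 → take DB $17,840. Book value $62,442.
Accumulated through year 5 = $219,374 − $62,442 = $156,932.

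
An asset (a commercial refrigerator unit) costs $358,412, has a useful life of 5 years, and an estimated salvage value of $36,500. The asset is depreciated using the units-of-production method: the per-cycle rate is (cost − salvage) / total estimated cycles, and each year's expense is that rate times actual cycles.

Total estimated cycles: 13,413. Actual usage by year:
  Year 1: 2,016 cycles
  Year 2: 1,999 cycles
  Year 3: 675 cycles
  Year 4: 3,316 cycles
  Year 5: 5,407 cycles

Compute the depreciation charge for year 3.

Depreciable base = $358,412 − $36,500 = $321,912.
Rate = $321,912 / 13,413 cycles = $24 per cycle.
Year 1: 2,016 × $24 = $48,384. Book value $310,028.
Year 2: 1,999 × $24 = $47,976. Book value $262,052.
Year 3: 675 × $24 = $16,200. Book value $245,852.

$16,200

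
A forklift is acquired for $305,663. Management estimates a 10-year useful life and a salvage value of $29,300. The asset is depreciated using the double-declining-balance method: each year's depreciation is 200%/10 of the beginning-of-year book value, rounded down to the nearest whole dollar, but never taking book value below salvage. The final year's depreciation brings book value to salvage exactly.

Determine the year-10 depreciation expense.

$11,727

Depreciable base = $305,663 − $29,300 = $276,363.
Year 1: ⌊$305,663 × 200%/10⌋ = $61,132. Book value $244,531.
Year 2: ⌊$244,531 × 200%/10⌋ = $48,906. Book value $195,625.
Year 3: ⌊$195,625 × 200%/10⌋ = $39,125. Book value $156,500.
Year 4: ⌊$156,500 × 200%/10⌋ = $31,300. Book value $125,200.
Year 5: ⌊$125,200 × 200%/10⌋ = $25,040. Book value $100,160.
Year 6: ⌊$100,160 × 200%/10⌋ = $20,032. Book value $80,128.
Year 7: ⌊$80,128 × 200%/10⌋ = $16,025. Book value $64,103.
Year 8: ⌊$64,103 × 200%/10⌋ = $12,820. Book value $51,283.
Year 9: ⌊$51,283 × 200%/10⌋ = $10,256. Book value $41,027.
Year 10 (final): $41,027 − $29,300 = $11,727. Book value $29,300.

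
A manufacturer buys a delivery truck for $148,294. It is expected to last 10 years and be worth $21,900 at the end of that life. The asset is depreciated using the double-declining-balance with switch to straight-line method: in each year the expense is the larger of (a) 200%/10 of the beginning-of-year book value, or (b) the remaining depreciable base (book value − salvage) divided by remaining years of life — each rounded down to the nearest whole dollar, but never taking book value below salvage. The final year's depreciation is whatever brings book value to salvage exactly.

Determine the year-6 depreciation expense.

$9,719

Depreciable base = $148,294 − $21,900 = $126,394.
Year 1: DB = ⌊$148,294 × 200%/10⌋ = $29,658; SL = ⌊$126,394/10⌋ = $12,639 → take DB $29,658. Book value $118,636.
Year 2: DB = ⌊$118,636 × 200%/10⌋ = $23,727; SL = ⌊$96,736/9⌋ = $10,748 → take DB $23,727. Book value $94,909.
Year 3: DB = ⌊$94,909 × 200%/10⌋ = $18,981; SL = ⌊$73,009/8⌋ = $9,126 → take DB $18,981. Book value $75,928.
Year 4: DB = ⌊$75,928 × 200%/10⌋ = $15,185; SL = ⌊$54,028/7⌋ = $7,718 → take DB $15,185. Book value $60,743.
Year 5: DB = ⌊$60,743 × 200%/10⌋ = $12,148; SL = ⌊$38,843/6⌋ = $6,473 → take DB $12,148. Book value $48,595.
Year 6: DB = ⌊$48,595 × 200%/10⌋ = $9,719; SL = ⌊$26,695/5⌋ = $5,339 → take DB $9,719. Book value $38,876.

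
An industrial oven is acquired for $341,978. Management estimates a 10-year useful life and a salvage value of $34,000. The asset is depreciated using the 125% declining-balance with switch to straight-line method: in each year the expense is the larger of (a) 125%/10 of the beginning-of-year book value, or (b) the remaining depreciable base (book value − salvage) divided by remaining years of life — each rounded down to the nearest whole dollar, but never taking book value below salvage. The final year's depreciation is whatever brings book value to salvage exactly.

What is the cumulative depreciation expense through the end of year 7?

Depreciable base = $341,978 − $34,000 = $307,978.
Year 1: DB = ⌊$341,978 × 125%/10⌋ = $42,747; SL = ⌊$307,978/10⌋ = $30,797 → take DB $42,747. Book value $299,231.
Year 2: DB = ⌊$299,231 × 125%/10⌋ = $37,403; SL = ⌊$265,231/9⌋ = $29,470 → take DB $37,403. Book value $261,828.
Year 3: DB = ⌊$261,828 × 125%/10⌋ = $32,728; SL = ⌊$227,828/8⌋ = $28,478 → take DB $32,728. Book value $229,100.
Year 4: DB = ⌊$229,100 × 125%/10⌋ = $28,637; SL = ⌊$195,100/7⌋ = $27,871 → take DB $28,637. Book value $200,463.
Year 5: DB = ⌊$200,463 × 125%/10⌋ = $25,057; SL = ⌊$166,463/6⌋ = $27,743 → take SL $27,743. Book value $172,720.
Year 6: DB = ⌊$172,720 × 125%/10⌋ = $21,590; SL = ⌊$138,720/5⌋ = $27,744 → take SL $27,744. Book value $144,976.
Year 7: DB = ⌊$144,976 × 125%/10⌋ = $18,122; SL = ⌊$110,976/4⌋ = $27,744 → take SL $27,744. Book value $117,232.
Accumulated through year 7 = $341,978 − $117,232 = $224,746.

$224,746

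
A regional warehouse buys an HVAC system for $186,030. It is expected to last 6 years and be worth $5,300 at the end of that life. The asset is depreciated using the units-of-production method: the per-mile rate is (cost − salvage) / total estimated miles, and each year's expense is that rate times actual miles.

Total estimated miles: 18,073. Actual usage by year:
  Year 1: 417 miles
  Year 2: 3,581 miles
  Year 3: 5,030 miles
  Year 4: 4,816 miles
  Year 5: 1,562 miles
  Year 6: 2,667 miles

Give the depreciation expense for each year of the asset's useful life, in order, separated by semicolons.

$4,170; $35,810; $50,300; $48,160; $15,620; $26,670

Depreciable base = $186,030 − $5,300 = $180,730.
Rate = $180,730 / 18,073 miles = $10 per mile.
Year 1: 417 × $10 = $4,170. Book value $181,860.
Year 2: 3,581 × $10 = $35,810. Book value $146,050.
Year 3: 5,030 × $10 = $50,300. Book value $95,750.
Year 4: 4,816 × $10 = $48,160. Book value $47,590.
Year 5: 1,562 × $10 = $15,620. Book value $31,970.
Year 6: 2,667 × $10 = $26,670. Book value $5,300.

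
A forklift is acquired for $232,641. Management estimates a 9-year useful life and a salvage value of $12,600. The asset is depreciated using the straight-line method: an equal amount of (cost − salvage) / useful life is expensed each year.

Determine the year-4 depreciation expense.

Depreciable base = $232,641 − $12,600 = $220,041.
Annual expense = $220,041 / 9 = $24,449.

$24,449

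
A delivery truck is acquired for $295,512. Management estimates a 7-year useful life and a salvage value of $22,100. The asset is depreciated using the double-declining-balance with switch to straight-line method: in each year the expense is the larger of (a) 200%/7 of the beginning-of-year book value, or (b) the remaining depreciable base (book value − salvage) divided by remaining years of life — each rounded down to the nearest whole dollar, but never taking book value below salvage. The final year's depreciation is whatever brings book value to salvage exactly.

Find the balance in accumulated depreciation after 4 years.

Depreciable base = $295,512 − $22,100 = $273,412.
Year 1: DB = ⌊$295,512 × 200%/7⌋ = $84,432; SL = ⌊$273,412/7⌋ = $39,058 → take DB $84,432. Book value $211,080.
Year 2: DB = ⌊$211,080 × 200%/7⌋ = $60,308; SL = ⌊$188,980/6⌋ = $31,496 → take DB $60,308. Book value $150,772.
Year 3: DB = ⌊$150,772 × 200%/7⌋ = $43,077; SL = ⌊$128,672/5⌋ = $25,734 → take DB $43,077. Book value $107,695.
Year 4: DB = ⌊$107,695 × 200%/7⌋ = $30,770; SL = ⌊$85,595/4⌋ = $21,398 → take DB $30,770. Book value $76,925.
Accumulated through year 4 = $295,512 − $76,925 = $218,587.

$218,587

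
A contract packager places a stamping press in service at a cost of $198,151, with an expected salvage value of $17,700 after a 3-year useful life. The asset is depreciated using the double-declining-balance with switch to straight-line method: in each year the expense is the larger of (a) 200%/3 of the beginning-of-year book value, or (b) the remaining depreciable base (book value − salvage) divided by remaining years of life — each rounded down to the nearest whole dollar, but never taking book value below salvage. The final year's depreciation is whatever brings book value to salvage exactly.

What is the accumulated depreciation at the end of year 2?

$176,134

Depreciable base = $198,151 − $17,700 = $180,451.
Year 1: DB = ⌊$198,151 × 200%/3⌋ = $132,100; SL = ⌊$180,451/3⌋ = $60,150 → take DB $132,100. Book value $66,051.
Year 2: DB = ⌊$66,051 × 200%/3⌋ = $44,034; SL = ⌊$48,351/2⌋ = $24,175 → take DB $44,034. Book value $22,017.
Accumulated through year 2 = $198,151 − $22,017 = $176,134.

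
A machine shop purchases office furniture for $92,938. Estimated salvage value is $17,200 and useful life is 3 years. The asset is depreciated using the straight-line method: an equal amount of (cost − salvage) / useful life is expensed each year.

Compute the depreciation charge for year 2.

Depreciable base = $92,938 − $17,200 = $75,738.
Annual expense = $75,738 / 3 = $25,246.

$25,246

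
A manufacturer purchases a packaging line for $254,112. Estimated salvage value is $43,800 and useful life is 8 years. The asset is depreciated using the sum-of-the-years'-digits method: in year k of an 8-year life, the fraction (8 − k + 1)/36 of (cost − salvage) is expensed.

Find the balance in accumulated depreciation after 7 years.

Depreciable base = $254,112 − $43,800 = $210,312.
Sum of the years' digits = 8+7+6+5+4+3+2+1 = 36.
Year 1: $210,312 × 8/36 = $46,736. Book value $207,376.
Year 2: $210,312 × 7/36 = $40,894. Book value $166,482.
Year 3: $210,312 × 6/36 = $35,052. Book value $131,430.
Year 4: $210,312 × 5/36 = $29,210. Book value $102,220.
Year 5: $210,312 × 4/36 = $23,368. Book value $78,852.
Year 6: $210,312 × 3/36 = $17,526. Book value $61,326.
Year 7: $210,312 × 2/36 = $11,684. Book value $49,642.
Accumulated through year 7 = $254,112 − $49,642 = $204,470.

$204,470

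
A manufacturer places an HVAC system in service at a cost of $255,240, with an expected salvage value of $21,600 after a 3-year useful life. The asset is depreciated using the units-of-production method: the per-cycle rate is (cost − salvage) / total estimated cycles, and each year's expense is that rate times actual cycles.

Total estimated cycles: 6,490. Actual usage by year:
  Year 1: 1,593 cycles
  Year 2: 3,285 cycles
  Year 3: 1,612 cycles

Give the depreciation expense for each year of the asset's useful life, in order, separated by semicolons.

$57,348; $118,260; $58,032

Depreciable base = $255,240 − $21,600 = $233,640.
Rate = $233,640 / 6,490 cycles = $36 per cycle.
Year 1: 1,593 × $36 = $57,348. Book value $197,892.
Year 2: 3,285 × $36 = $118,260. Book value $79,632.
Year 3: 1,612 × $36 = $58,032. Book value $21,600.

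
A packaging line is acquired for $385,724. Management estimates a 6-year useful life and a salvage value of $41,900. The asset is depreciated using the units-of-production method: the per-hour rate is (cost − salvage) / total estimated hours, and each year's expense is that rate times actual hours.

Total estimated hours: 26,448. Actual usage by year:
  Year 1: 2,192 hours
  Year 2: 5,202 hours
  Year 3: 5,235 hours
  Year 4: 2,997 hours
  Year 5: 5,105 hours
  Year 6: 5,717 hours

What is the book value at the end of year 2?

$289,602

Depreciable base = $385,724 − $41,900 = $343,824.
Rate = $343,824 / 26,448 hours = $13 per hour.
Year 1: 2,192 × $13 = $28,496. Book value $357,228.
Year 2: 5,202 × $13 = $67,626. Book value $289,602.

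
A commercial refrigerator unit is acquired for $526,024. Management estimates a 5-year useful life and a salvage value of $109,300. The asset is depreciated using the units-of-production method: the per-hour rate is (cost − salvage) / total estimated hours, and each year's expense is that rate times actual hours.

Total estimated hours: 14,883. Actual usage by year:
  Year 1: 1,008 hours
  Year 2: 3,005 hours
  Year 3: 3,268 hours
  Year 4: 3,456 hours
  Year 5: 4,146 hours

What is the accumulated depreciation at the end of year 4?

$300,636

Depreciable base = $526,024 − $109,300 = $416,724.
Rate = $416,724 / 14,883 hours = $28 per hour.
Year 1: 1,008 × $28 = $28,224. Book value $497,800.
Year 2: 3,005 × $28 = $84,140. Book value $413,660.
Year 3: 3,268 × $28 = $91,504. Book value $322,156.
Year 4: 3,456 × $28 = $96,768. Book value $225,388.
Accumulated through year 4 = $526,024 − $225,388 = $300,636.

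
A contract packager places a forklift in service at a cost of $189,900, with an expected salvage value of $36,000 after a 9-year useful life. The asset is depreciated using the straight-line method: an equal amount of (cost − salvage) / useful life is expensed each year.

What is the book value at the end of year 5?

$104,400

Depreciable base = $189,900 − $36,000 = $153,900.
Annual expense = $153,900 / 9 = $17,100.
End of year 1: book value $172,800.
End of year 2: book value $155,700.
End of year 3: book value $138,600.
End of year 4: book value $121,500.
End of year 5: book value $104,400.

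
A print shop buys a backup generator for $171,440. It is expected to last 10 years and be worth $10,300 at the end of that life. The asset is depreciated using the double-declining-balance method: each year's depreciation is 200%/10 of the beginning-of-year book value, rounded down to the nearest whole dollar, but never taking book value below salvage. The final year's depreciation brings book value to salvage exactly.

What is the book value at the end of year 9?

Depreciable base = $171,440 − $10,300 = $161,140.
Year 1: ⌊$171,440 × 200%/10⌋ = $34,288. Book value $137,152.
Year 2: ⌊$137,152 × 200%/10⌋ = $27,430. Book value $109,722.
Year 3: ⌊$109,722 × 200%/10⌋ = $21,944. Book value $87,778.
Year 4: ⌊$87,778 × 200%/10⌋ = $17,555. Book value $70,223.
Year 5: ⌊$70,223 × 200%/10⌋ = $14,044. Book value $56,179.
Year 6: ⌊$56,179 × 200%/10⌋ = $11,235. Book value $44,944.
Year 7: ⌊$44,944 × 200%/10⌋ = $8,988. Book value $35,956.
Year 8: ⌊$35,956 × 200%/10⌋ = $7,191. Book value $28,765.
Year 9: ⌊$28,765 × 200%/10⌋ = $5,753. Book value $23,012.

$23,012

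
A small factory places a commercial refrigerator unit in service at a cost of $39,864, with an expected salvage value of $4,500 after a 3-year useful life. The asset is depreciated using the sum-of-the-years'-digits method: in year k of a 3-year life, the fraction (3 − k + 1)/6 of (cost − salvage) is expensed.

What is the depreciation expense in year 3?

$5,894

Depreciable base = $39,864 − $4,500 = $35,364.
Sum of the years' digits = 3+2+1 = 6.
Year 1: $35,364 × 3/6 = $17,682. Book value $22,182.
Year 2: $35,364 × 2/6 = $11,788. Book value $10,394.
Year 3: $35,364 × 1/6 = $5,894. Book value $4,500.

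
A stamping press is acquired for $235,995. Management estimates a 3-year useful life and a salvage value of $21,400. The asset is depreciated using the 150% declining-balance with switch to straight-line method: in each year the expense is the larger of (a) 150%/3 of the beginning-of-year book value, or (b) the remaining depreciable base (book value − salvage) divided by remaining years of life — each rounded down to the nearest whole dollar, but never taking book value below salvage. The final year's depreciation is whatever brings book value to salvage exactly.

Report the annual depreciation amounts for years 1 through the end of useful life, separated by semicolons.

Depreciable base = $235,995 − $21,400 = $214,595.
Year 1: DB = ⌊$235,995 × 150%/3⌋ = $117,997; SL = ⌊$214,595/3⌋ = $71,531 → take DB $117,997. Book value $117,998.
Year 2: DB = ⌊$117,998 × 150%/3⌋ = $58,999; SL = ⌊$96,598/2⌋ = $48,299 → take DB $58,999. Book value $58,999.
Year 3 (final): $58,999 − $21,400 = $37,599. Book value $21,400.

$117,997; $58,999; $37,599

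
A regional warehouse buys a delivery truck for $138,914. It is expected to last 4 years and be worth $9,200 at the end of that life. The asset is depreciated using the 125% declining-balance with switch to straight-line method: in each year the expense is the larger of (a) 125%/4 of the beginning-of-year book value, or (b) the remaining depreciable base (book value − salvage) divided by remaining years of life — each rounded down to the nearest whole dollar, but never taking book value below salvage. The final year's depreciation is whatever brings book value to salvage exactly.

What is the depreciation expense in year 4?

Depreciable base = $138,914 − $9,200 = $129,714.
Year 1: DB = ⌊$138,914 × 125%/4⌋ = $43,410; SL = ⌊$129,714/4⌋ = $32,428 → take DB $43,410. Book value $95,504.
Year 2: DB = ⌊$95,504 × 125%/4⌋ = $29,845; SL = ⌊$86,304/3⌋ = $28,768 → take DB $29,845. Book value $65,659.
Year 3: DB = ⌊$65,659 × 125%/4⌋ = $20,518; SL = ⌊$56,459/2⌋ = $28,229 → take SL $28,229. Book value $37,430.
Year 4 (final): $37,430 − $9,200 = $28,230. Book value $9,200.

$28,230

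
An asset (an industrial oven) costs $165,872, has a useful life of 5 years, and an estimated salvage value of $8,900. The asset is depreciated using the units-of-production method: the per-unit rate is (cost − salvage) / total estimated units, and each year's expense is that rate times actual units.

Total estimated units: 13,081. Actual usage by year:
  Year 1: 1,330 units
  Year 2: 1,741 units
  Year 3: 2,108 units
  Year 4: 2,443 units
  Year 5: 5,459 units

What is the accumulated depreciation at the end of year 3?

Depreciable base = $165,872 − $8,900 = $156,972.
Rate = $156,972 / 13,081 units = $12 per unit.
Year 1: 1,330 × $12 = $15,960. Book value $149,912.
Year 2: 1,741 × $12 = $20,892. Book value $129,020.
Year 3: 2,108 × $12 = $25,296. Book value $103,724.
Accumulated through year 3 = $165,872 − $103,724 = $62,148.

$62,148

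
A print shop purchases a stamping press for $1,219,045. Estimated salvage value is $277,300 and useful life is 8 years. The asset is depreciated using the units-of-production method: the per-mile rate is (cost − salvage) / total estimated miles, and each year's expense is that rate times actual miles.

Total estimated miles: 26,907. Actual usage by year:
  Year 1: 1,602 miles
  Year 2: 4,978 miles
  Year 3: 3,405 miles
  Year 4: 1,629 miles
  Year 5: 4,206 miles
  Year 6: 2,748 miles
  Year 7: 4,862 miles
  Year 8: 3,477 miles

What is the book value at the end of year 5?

Depreciable base = $1,219,045 − $277,300 = $941,745.
Rate = $941,745 / 26,907 miles = $35 per mile.
Year 1: 1,602 × $35 = $56,070. Book value $1,162,975.
Year 2: 4,978 × $35 = $174,230. Book value $988,745.
Year 3: 3,405 × $35 = $119,175. Book value $869,570.
Year 4: 1,629 × $35 = $57,015. Book value $812,555.
Year 5: 4,206 × $35 = $147,210. Book value $665,345.

$665,345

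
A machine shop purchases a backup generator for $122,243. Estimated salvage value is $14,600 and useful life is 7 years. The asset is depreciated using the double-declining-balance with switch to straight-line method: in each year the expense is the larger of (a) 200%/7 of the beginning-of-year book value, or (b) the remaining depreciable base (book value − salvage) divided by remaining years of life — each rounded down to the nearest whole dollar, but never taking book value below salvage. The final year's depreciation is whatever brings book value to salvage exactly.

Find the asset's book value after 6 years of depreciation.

$16,236

Depreciable base = $122,243 − $14,600 = $107,643.
Year 1: DB = ⌊$122,243 × 200%/7⌋ = $34,926; SL = ⌊$107,643/7⌋ = $15,377 → take DB $34,926. Book value $87,317.
Year 2: DB = ⌊$87,317 × 200%/7⌋ = $24,947; SL = ⌊$72,717/6⌋ = $12,119 → take DB $24,947. Book value $62,370.
Year 3: DB = ⌊$62,370 × 200%/7⌋ = $17,820; SL = ⌊$47,770/5⌋ = $9,554 → take DB $17,820. Book value $44,550.
Year 4: DB = ⌊$44,550 × 200%/7⌋ = $12,728; SL = ⌊$29,950/4⌋ = $7,487 → take DB $12,728. Book value $31,822.
Year 5: DB = ⌊$31,822 × 200%/7⌋ = $9,092; SL = ⌊$17,222/3⌋ = $5,740 → take DB $9,092. Book value $22,730.
Year 6: DB = ⌊$22,730 × 200%/7⌋ = $6,494; SL = ⌊$8,130/2⌋ = $4,065 → take DB $6,494. Book value $16,236.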